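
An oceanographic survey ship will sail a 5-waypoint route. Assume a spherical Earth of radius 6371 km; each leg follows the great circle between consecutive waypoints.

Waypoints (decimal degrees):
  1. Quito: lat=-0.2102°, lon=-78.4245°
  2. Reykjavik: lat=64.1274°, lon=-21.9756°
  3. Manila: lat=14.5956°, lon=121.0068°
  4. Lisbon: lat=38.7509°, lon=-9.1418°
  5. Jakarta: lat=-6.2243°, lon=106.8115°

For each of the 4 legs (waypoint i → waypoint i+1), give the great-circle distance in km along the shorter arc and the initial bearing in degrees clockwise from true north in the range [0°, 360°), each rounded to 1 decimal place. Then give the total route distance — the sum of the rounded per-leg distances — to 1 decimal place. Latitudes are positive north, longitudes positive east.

Leg 1: φ1=-0.0036687, φ2=1.1192343, Δφ=1.1229030, Δλ=0.9852192 rad; a=sin²(Δφ/2)+cosφ1·cosφ2·sin²(Δλ/2)=0.3810642677; c=2·atan2(√a, √(1-a))=1.330622503; dist=6371·c=8477.396 ≈ 8477.4 km; running total=8477.4 km
Leg 1 bearing: y=sinΔλ·cosφ2=0.36366910, x=cosφ1·sinφ2-sinφ1·cosφ2·cosΔλ=0.90064530; θ=atan2(y, x)=21.9882° ≈ 22.0°
Leg 2: φ1=1.1192343, φ2=0.2547413, Δφ=-0.8644930, Δλ=2.4955137 rad; a=sin²(Δφ/2)+cosφ1·cosφ2·sin²(Δλ/2)=0.5552201767; c=2·atan2(√a, √(1-a))=1.681462430; dist=6371·c=10712.597 ≈ 10712.6 km; running total=19190.0 km
Leg 2 bearing: y=sinΔλ·cosφ2=0.58263094, x=cosφ1·sinφ2-sinφ1·cosφ2·cosΔλ=0.80519818; θ=atan2(y, x)=35.8890° ≈ 35.9°
Leg 3: φ1=0.2547413, φ2=0.6763308, Δφ=0.4215895, Δλ=-2.2715216 rad; a=sin²(Δφ/2)+cosφ1·cosφ2·sin²(Δλ/2)=0.6644406896; c=2·atan2(√a, √(1-a))=1.905915143; dist=6371·c=12142.585 ≈ 12142.6 km; running total=31332.6 km
Leg 3 bearing: y=sinΔλ·cosφ2=-0.59611650, x=cosφ1·sinφ2-sinφ1·cosφ2·cosΔλ=0.73244942; θ=atan2(y, x)=-39.1410° <0 so +360° → 320.8590° ≈ 320.9°
Leg 4: φ1=0.6763308, φ2=-0.1086345, Δφ=-0.7849653, Δλ=2.0237669 rad; a=sin²(Δφ/2)+cosφ1·cosφ2·sin²(Δλ/2)=0.7035778594; c=2·atan2(√a, √(1-a))=1.990134130; dist=6371·c=12679.145 ≈ 12679.1 km; running total=44011.7 km
Leg 4 bearing: y=sinΔλ·cosφ2=0.89385062, x=cosφ1·sinφ2-sinφ1·cosφ2·cosΔλ=0.18776393; θ=atan2(y, x)=78.1368° ≈ 78.1°

Leg 1: dist=8477.4 km, bearing=22.0°
Leg 2: dist=10712.6 km, bearing=35.9°
Leg 3: dist=12142.6 km, bearing=320.9°
Leg 4: dist=12679.1 km, bearing=78.1°
Total: 44011.7 km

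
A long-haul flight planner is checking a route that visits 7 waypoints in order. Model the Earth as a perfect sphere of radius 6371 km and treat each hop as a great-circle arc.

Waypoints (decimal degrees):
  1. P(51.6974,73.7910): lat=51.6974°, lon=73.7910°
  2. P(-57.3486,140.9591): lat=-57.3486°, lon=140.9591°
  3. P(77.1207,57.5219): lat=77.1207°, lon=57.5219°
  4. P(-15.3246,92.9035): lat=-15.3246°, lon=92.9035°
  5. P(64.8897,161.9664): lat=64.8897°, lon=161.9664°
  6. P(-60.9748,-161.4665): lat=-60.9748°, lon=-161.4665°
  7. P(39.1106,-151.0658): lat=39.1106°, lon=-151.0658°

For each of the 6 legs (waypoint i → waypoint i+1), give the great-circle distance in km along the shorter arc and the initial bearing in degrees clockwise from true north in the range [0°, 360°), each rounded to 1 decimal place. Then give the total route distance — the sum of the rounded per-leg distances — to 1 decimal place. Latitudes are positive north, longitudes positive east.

Leg 1: φ1=0.9022898, φ2=-1.0009219, Δφ=-1.9032117, Δλ=1.1723045 rad; a=sin²(Δφ/2)+cosφ1·cosφ2·sin²(Δλ/2)=0.7654871017; c=2·atan2(√a, √(1-a))=2.130546133; dist=6371·c=13573.709 ≈ 13573.7 km; running total=13573.7 km
Leg 1 bearing: y=sinΔλ·cosφ2=0.49725296, x=cosφ1·sinφ2-sinφ1·cosφ2·cosΔλ=-0.68615296; θ=atan2(y, x)=144.0693° ≈ 144.1°
Leg 2: φ1=-1.0009219, φ2=1.3460101, Δφ=2.3469320, Δλ=-1.4562539 rad; a=sin²(Δφ/2)+cosφ1·cosφ2·sin²(Δλ/2)=0.9035208010; c=2·atan2(√a, √(1-a))=2.509921116; dist=6371·c=15990.707 ≈ 15990.7 km; running total=29564.4 km
Leg 2 bearing: y=sinΔλ·cosφ2=-0.22143733, x=cosφ1·sinφ2-sinφ1·cosφ2·cosΔλ=0.54740238; θ=atan2(y, x)=-22.0245° <0 so +360° → 337.9755° ≈ 338.0°
Leg 3: φ1=1.3460101, φ2=-0.2674647, Δφ=-1.6134749, Δλ=0.6175254 rad; a=sin²(Δφ/2)+cosφ1·cosφ2·sin²(Δλ/2)=0.5411840272; c=2·atan2(√a, √(1-a))=1.653257804; dist=6371·c=10532.905 ≈ 10532.9 km; running total=40097.3 km
Leg 3 bearing: y=sinΔλ·cosφ2=0.55843178, x=cosφ1·sinφ2-sinφ1·cosφ2·cosΔλ=-0.82545106; θ=atan2(y, x)=145.9210° ≈ 145.9°
Leg 4: φ1=-0.2674647, φ2=1.1325389, Δφ=1.4000036, Δλ=1.2053750 rad; a=sin²(Δφ/2)+cosφ1·cosφ2·sin²(Δλ/2)=0.5465295287; c=2·atan2(√a, √(1-a))=1.663990225; dist=6371·c=10601.282 ≈ 10601.3 km; running total=50698.6 km
Leg 4 bearing: y=sinΔλ·cosφ2=0.39634297, x=cosφ1·sinφ2-sinφ1·cosφ2·cosΔλ=0.91337411; θ=atan2(y, x)=23.4576° ≈ 23.5°
Leg 5: φ1=1.1325389, φ2=-1.0642110, Δφ=-2.1967499, Δλ=-5.6449690 rad; a=sin²(Δφ/2)+cosφ1·cosφ2·sin²(Δλ/2)=0.8131996965; c=2·atan2(√a, √(1-a))=2.247721807; dist=6371·c=14320.236 ≈ 14320.2 km; running total=65018.8 km
Leg 5 bearing: y=sinΔλ·cosφ2=0.28906117, x=cosφ1·sinφ2-sinφ1·cosφ2·cosΔλ=-0.72392503; θ=atan2(y, x)=158.2333° ≈ 158.2°
Leg 6: φ1=-1.0642110, φ2=0.6826087, Δφ=1.7468198, Δλ=0.1815265 rad; a=sin²(Δφ/2)+cosφ1·cosφ2·sin²(Δλ/2)=0.5906508195; c=2·atan2(√a, √(1-a))=1.753106191; dist=6371·c=11169.040 ≈ 11169.0 km; running total=76187.8 km
Leg 6 bearing: y=sinΔλ·cosφ2=0.14007949, x=cosφ1·sinφ2-sinφ1·cosφ2·cosΔλ=0.97339994; θ=atan2(y, x)=8.1891° ≈ 8.2°

Leg 1: dist=13573.7 km, bearing=144.1°
Leg 2: dist=15990.7 km, bearing=338.0°
Leg 3: dist=10532.9 km, bearing=145.9°
Leg 4: dist=10601.3 km, bearing=23.5°
Leg 5: dist=14320.2 km, bearing=158.2°
Leg 6: dist=11169.0 km, bearing=8.2°
Total: 76187.8 km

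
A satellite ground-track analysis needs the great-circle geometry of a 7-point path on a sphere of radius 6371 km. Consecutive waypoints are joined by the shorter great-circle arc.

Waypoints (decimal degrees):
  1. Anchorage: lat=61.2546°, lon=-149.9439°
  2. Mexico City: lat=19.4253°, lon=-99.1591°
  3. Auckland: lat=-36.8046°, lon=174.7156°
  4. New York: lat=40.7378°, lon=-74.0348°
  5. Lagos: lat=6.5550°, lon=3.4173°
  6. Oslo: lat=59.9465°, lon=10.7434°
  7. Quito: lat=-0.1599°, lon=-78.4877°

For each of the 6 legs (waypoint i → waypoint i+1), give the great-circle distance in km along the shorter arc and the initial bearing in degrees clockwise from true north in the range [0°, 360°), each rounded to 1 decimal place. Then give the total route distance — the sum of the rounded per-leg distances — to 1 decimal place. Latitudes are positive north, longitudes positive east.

Leg 1: φ1=1.0690945, φ2=0.3390354, Δφ=-0.7300590, Δλ=0.8863620 rad; a=sin²(Δφ/2)+cosφ1·cosφ2·sin²(Δλ/2)=0.2108310399; c=2·atan2(√a, √(1-a))=0.954106480; dist=6371·c=6078.612 ≈ 6078.6 km; running total=6078.6 km
Leg 1 bearing: y=sinΔλ·cosφ2=0.73067331, x=cosφ1·sinφ2-sinφ1·cosφ2·cosΔλ=-0.36282469; θ=atan2(y, x)=116.4073° ≈ 116.4°
Leg 2: φ1=0.3390354, φ2=-0.6423614, Δφ=-0.9813969, Δλ=4.7800153 rad; a=sin²(Δφ/2)+cosφ1·cosφ2·sin²(Δλ/2)=0.5741085896; c=2·atan2(√a, √(1-a))=1.719561623; dist=6371·c=10955.327 ≈ 10955.3 km; running total=17033.9 km
Leg 2 bearing: y=sinΔλ·cosφ2=-0.79885309, x=cosφ1·sinφ2-sinφ1·cosφ2·cosΔλ=-0.58297977; θ=atan2(y, x)=-126.1209° <0 so +360° → 233.8791° ≈ 233.9°
Leg 3: φ1=-0.6423614, φ2=0.7110087, Δφ=1.3533702, Δλ=-4.3415135 rad; a=sin²(Δφ/2)+cosφ1·cosφ2·sin²(Δλ/2)=0.8054220476; c=2·atan2(√a, √(1-a))=2.227922592; dist=6371·c=14194.095 ≈ 14194.1 km; running total=31228.0 km
Leg 3 bearing: y=sinΔλ·cosφ2=0.70618797, x=cosφ1·sinφ2-sinφ1·cosφ2·cosΔλ=0.35800565; θ=atan2(y, x)=63.1170° ≈ 63.1°
Leg 4: φ1=0.7110087, φ2=0.1144063, Δφ=-0.5966024, Δλ=1.3517942 rad; a=sin²(Δφ/2)+cosφ1·cosφ2·sin²(Δλ/2)=0.3809809891; c=2·atan2(√a, √(1-a))=1.330451020; dist=6371·c=8476.303 ≈ 8476.3 km; running total=39704.3 km
Leg 4 bearing: y=sinΔλ·cosφ2=0.96973359, x=cosφ1·sinφ2-sinφ1·cosφ2·cosΔλ=-0.05435674; θ=atan2(y, x)=93.2083° ≈ 93.2°
Leg 5: φ1=0.1144063, φ2=1.0462638, Δφ=0.9318575, Δλ=0.1278646 rad; a=sin²(Δφ/2)+cosφ1·cosφ2·sin²(Δλ/2)=0.2038588376; c=2·atan2(√a, √(1-a))=0.936907810; dist=6371·c=5969.040 ≈ 5969.0 km; running total=45673.3 km
Leg 5 bearing: y=sinΔλ·cosφ2=0.06386131, x=cosφ1·sinφ2-sinφ1·cosφ2·cosΔλ=0.80319573; θ=atan2(y, x)=4.5460° ≈ 4.5°
Leg 6: φ1=1.0462638, φ2=-0.0027908, Δφ=-1.0490546, Δλ=-1.5573765 rad; a=sin²(Δφ/2)+cosφ1·cosφ2·sin²(Δλ/2)=0.4978475205; c=2·atan2(√a, √(1-a))=1.566491355; dist=6371·c=9980.116 ≈ 9980.1 km; running total=55653.4 km
Leg 6 bearing: y=sinΔλ·cosφ2=-0.99990606, x=cosφ1·sinφ2-sinφ1·cosφ2·cosΔλ=-0.01301290; θ=atan2(y, x)=-90.7456° <0 so +360° → 269.2544° ≈ 269.3°

Leg 1: dist=6078.6 km, bearing=116.4°
Leg 2: dist=10955.3 km, bearing=233.9°
Leg 3: dist=14194.1 km, bearing=63.1°
Leg 4: dist=8476.3 km, bearing=93.2°
Leg 5: dist=5969.0 km, bearing=4.5°
Leg 6: dist=9980.1 km, bearing=269.3°
Total: 55653.4 km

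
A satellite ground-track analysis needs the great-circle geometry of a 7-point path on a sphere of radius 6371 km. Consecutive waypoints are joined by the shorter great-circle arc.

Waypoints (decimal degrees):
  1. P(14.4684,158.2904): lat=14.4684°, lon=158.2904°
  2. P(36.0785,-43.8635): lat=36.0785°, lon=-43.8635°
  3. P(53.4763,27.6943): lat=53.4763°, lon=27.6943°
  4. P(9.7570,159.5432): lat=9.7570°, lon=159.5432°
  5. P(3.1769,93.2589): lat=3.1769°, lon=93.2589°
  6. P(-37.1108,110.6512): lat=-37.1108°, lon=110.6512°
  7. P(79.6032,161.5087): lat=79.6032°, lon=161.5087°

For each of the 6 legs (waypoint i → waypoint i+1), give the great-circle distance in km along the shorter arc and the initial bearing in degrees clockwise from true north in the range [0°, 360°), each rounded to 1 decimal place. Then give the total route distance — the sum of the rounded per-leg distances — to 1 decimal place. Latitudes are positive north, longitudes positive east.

Leg 1: φ1=0.2525212, φ2=0.6296886, Δφ=0.3771674, Δλ=-3.5282512 rad; a=sin²(Δφ/2)+cosφ1·cosφ2·sin²(Δλ/2)=0.7888359706; c=2·atan2(√a, √(1-a))=2.186670057; dist=6371·c=13931.275 ≈ 13931.3 km; running total=13931.3 km
Leg 1 bearing: y=sinΔλ·cosφ2=0.30477287, x=cosφ1·sinφ2-sinφ1·cosφ2·cosΔλ=0.75723750; θ=atan2(y, x)=21.9238° ≈ 21.9°
Leg 2: φ1=0.6296886, φ2=0.9333375, Δφ=0.3036489, Δλ=1.2489192 rad; a=sin²(Δφ/2)+cosφ1·cosφ2·sin²(Δλ/2)=0.1872961922; c=2·atan2(√a, √(1-a))=0.895142519; dist=6371·c=5702.953 ≈ 5703.0 km; running total=19634.3 km
Leg 2 bearing: y=sinΔλ·cosφ2=0.56459002, x=cosφ1·sinφ2-sinφ1·cosφ2·cosΔλ=0.53861250; θ=atan2(y, x)=46.3489° ≈ 46.3°
Leg 3: φ1=0.9333375, φ2=0.1702918, Δφ=-0.7630457, Δλ=2.3011974 rad; a=sin²(Δφ/2)+cosφ1·cosφ2·sin²(Δλ/2)=0.6275687568; c=2·atan2(√a, √(1-a))=1.828786248; dist=6371·c=11651.197 ≈ 11651.2 km; running total=31285.5 km
Leg 3 bearing: y=sinΔλ·cosφ2=0.73413206, x=cosφ1·sinφ2-sinφ1·cosφ2·cosΔλ=0.62924953; θ=atan2(y, x)=49.3990° ≈ 49.4°
Leg 4: φ1=0.1702918, φ2=0.0554474, Δφ=-0.1148444, Δλ=-1.1568793 rad; a=sin²(Δφ/2)+cosφ1·cosφ2·sin²(Δλ/2)=0.2974181534; c=2·atan2(√a, √(1-a))=1.153638456; dist=6371·c=7349.831 ≈ 7349.8 km; running total=38635.3 km
Leg 4 bearing: y=sinΔλ·cosφ2=-0.91414539, x=cosφ1·sinφ2-sinφ1·cosφ2·cosΔλ=-0.01343848; θ=atan2(y, x)=-90.8422° <0 so +360° → 269.1578° ≈ 269.2°
Leg 5: φ1=0.0554474, φ2=-0.6477056, Δφ=-0.7031530, Δλ=0.3035529 rad; a=sin²(Δφ/2)+cosφ1·cosφ2·sin²(Δλ/2)=0.1367983694; c=2·atan2(√a, √(1-a))=0.757722336; dist=6371·c=4827.449 ≈ 4827.4 km; running total=43462.7 km
Leg 5 bearing: y=sinΔλ·cosφ2=0.23837385, x=cosφ1·sinφ2-sinφ1·cosφ2·cosΔλ=-0.64460547; θ=atan2(y, x)=159.7057° ≈ 159.7°
Leg 6: φ1=-0.6477056, φ2=1.3893379, Δφ=2.0370436, Δλ=0.8876308 rad; a=sin²(Δφ/2)+cosφ1·cosφ2·sin²(Δλ/2)=0.7513028440; c=2·atan2(√a, √(1-a))=2.097406514; dist=6371·c=13362.577 ≈ 13362.6 km; running total=56825.3 km
Leg 6 bearing: y=sinΔλ·cosφ2=0.13996414, x=cosφ1·sinφ2-sinφ1·cosφ2·cosΔλ=0.85311052; θ=atan2(y, x)=9.3171° ≈ 9.3°

Leg 1: dist=13931.3 km, bearing=21.9°
Leg 2: dist=5703.0 km, bearing=46.3°
Leg 3: dist=11651.2 km, bearing=49.4°
Leg 4: dist=7349.8 km, bearing=269.2°
Leg 5: dist=4827.4 km, bearing=159.7°
Leg 6: dist=13362.6 km, bearing=9.3°
Total: 56825.3 km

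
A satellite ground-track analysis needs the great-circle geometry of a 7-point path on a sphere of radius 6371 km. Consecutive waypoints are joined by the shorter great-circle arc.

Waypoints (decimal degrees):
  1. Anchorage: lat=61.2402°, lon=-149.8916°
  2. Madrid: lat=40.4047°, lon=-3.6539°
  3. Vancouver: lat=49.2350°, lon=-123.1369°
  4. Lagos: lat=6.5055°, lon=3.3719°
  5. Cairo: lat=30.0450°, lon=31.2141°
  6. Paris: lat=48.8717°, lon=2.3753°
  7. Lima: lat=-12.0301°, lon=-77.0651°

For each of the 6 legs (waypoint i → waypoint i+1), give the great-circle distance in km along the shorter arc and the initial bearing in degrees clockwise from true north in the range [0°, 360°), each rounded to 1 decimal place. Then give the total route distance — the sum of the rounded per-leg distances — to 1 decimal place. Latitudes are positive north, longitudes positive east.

Leg 1: dist=8307.8 km, bearing=26.0°
Leg 2: dist=8422.6 km, bearing=324.1°
Leg 3: dist=11949.8 km, bearing=56.8°
Leg 4: dist=3913.2 km, bearing=44.5°
Leg 5: dist=3208.0 km, bearing=318.9°
Leg 6: dist=10256.7 km, bearing=254.2°
Total: 46058.1 km

Leg 1: φ1=1.0688431, φ2=0.7051950, Δφ=-0.3636481, Δλ=2.5523294 rad; a=sin²(Δφ/2)+cosφ1·cosφ2·sin²(Δλ/2)=0.3681823144; c=2·atan2(√a, √(1-a))=1.304007355; dist=6371·c=8307.831 ≈ 8307.8 km; running total=8307.8 km
Leg 1 bearing: y=sinΔλ·cosφ2=0.42319439, x=cosφ1·sinφ2-sinφ1·cosφ2·cosΔλ=0.86683499; θ=atan2(y, x)=26.0219° ≈ 26.0°
Leg 2: φ1=0.7051950, φ2=0.8593129, Δφ=0.1541178, Δλ=-2.0853718 rad; a=sin²(Δφ/2)+cosφ1·cosφ2·sin²(Δλ/2)=0.3768919484; c=2·atan2(√a, √(1-a))=1.322022104; dist=6371·c=8422.603 ≈ 8422.6 km; running total=16730.4 km
Leg 2 bearing: y=sinΔλ·cosφ2=-0.56840114, x=cosφ1·sinφ2-sinφ1·cosφ2·cosΔλ=0.78504635; θ=atan2(y, x)=-35.9059° <0 so +360° → 324.0941° ≈ 324.1°
Leg 3: φ1=0.8593129, φ2=0.1135424, Δφ=-0.7457705, Δλ=2.2079951 rad; a=sin²(Δφ/2)+cosφ1·cosφ2·sin²(Δλ/2)=0.6500809347; c=2·atan2(√a, √(1-a))=1.875658671; dist=6371·c=11949.821 ≈ 11949.8 km; running total=28680.2 km
Leg 3 bearing: y=sinΔλ·cosφ2=0.79859003, x=cosφ1·sinφ2-sinφ1·cosφ2·cosΔλ=0.52168650; θ=atan2(y, x)=56.8450° ≈ 56.8°
Leg 4: φ1=0.1135424, φ2=0.5243842, Δφ=0.4108418, Δλ=0.4859381 rad; a=sin²(Δφ/2)+cosφ1·cosφ2·sin²(Δλ/2)=0.0913889063; c=2·atan2(√a, √(1-a))=0.614221802; dist=6371·c=3913.207 ≈ 3913.2 km; running total=32593.4 km
Leg 4 bearing: y=sinΔλ·cosφ2=0.40428327, x=cosφ1·sinφ2-sinφ1·cosφ2·cosΔλ=0.41073463; θ=atan2(y, x)=44.5465° ≈ 44.5°
Leg 5: φ1=0.5243842, φ2=0.8529721, Δφ=0.3285879, Δλ=-0.5033320 rad; a=sin²(Δφ/2)+cosφ1·cosφ2·sin²(Δλ/2)=0.0620569172; c=2·atan2(√a, √(1-a))=0.503527016; dist=6371·c=3207.971 ≈ 3208.0 km; running total=35801.4 km
Leg 5 bearing: y=sinΔλ·cosφ2=-0.31726246, x=cosφ1·sinφ2-sinφ1·cosφ2·cosΔλ=0.36354911; θ=atan2(y, x)=-41.1106° <0 so +360° → 318.8894° ≈ 318.9°
Leg 6: φ1=0.8529721, φ2=-0.2099649, Δφ=-1.0629369, Δλ=-1.3864965 rad; a=sin²(Δφ/2)+cosφ1·cosφ2·sin²(Δλ/2)=0.5195518775; c=2·atan2(√a, √(1-a))=1.609910054; dist=6371·c=10256.737 ≈ 10256.7 km; running total=46058.1 km
Leg 6 bearing: y=sinΔλ·cosφ2=-0.96147498, x=cosφ1·sinφ2-sinφ1·cosφ2·cosΔλ=-0.27209697; θ=atan2(y, x)=-105.8015° <0 so +360° → 254.1985° ≈ 254.2°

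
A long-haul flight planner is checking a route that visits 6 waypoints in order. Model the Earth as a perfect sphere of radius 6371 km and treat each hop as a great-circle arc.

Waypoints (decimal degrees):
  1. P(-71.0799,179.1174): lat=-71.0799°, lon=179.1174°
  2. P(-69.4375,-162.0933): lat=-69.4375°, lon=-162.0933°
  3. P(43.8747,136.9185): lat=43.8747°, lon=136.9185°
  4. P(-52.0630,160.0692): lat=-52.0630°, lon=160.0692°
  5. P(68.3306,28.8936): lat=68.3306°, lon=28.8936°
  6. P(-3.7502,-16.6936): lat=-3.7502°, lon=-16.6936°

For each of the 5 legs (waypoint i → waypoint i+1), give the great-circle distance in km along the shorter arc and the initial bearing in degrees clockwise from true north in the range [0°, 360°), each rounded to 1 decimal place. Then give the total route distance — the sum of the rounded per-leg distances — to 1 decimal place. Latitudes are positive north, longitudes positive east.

Leg 1: dist=725.7 km, bearing=84.5°
Leg 2: dist=13537.4 km, bearing=312.2°
Leg 3: dist=10896.9 km, bearing=165.9°
Leg 4: dist=16894.3 km, bearing=323.8°
Leg 5: dist=8743.7 km, bearing=226.6°
Total: 50798.0 km

Leg 1: φ1=-1.2405783, φ2=-1.2119130, Δφ=0.0286653, Δλ=-5.9552502 rad; a=sin²(Δφ/2)+cosφ1·cosφ2·sin²(Δλ/2)=0.0032399286; c=2·atan2(√a, √(1-a))=0.113902303; dist=6371·c=725.672 ≈ 725.7 km; running total=725.7 km
Leg 1 bearing: y=sinΔλ·cosφ2=0.11312694, x=cosφ1·sinφ2-sinφ1·cosφ2·cosΔλ=0.01095543; θ=atan2(y, x)=84.4686° ≈ 84.5°
Leg 2: φ1=-1.2119130, φ2=0.7657580, Δφ=1.9776710, Δλ=5.2187404 rad; a=sin²(Δφ/2)+cosφ1·cosφ2·sin²(Δλ/2)=0.7630671997; c=2·atan2(√a, √(1-a))=2.124844848; dist=6371·c=13537.387 ≈ 13537.4 km; running total=14263.1 km
Leg 2 bearing: y=sinΔλ·cosφ2=-0.63040395, x=cosφ1·sinφ2-sinφ1·cosφ2·cosΔλ=0.57076568; θ=atan2(y, x)=-47.8424° <0 so +360° → 312.1576° ≈ 312.2°
Leg 3: φ1=0.7657580, φ2=-0.9086708, Δφ=-1.6744287, Δλ=0.4040559 rad; a=sin²(Δφ/2)+cosφ1·cosφ2·sin²(Δλ/2)=0.5695672392; c=2·atan2(√a, √(1-a))=1.710383665; dist=6371·c=10896.854 ≈ 10896.9 km; running total=25160.0 km
Leg 3 bearing: y=sinΔλ·cosφ2=0.24170706, x=cosφ1·sinφ2-sinφ1·cosφ2·cosΔλ=-0.96032249; θ=atan2(y, x)=165.8725° ≈ 165.9°
Leg 4: φ1=-0.9086708, φ2=1.1925939, Δφ=2.1012647, Δλ=-2.2894461 rad; a=sin²(Δφ/2)+cosφ1·cosφ2·sin²(Δλ/2)=0.9412045470; c=2·atan2(√a, √(1-a))=2.651754666; dist=6371·c=16894.329 ≈ 16894.3 km; running total=42054.3 km
Leg 4 bearing: y=sinΔλ·cosφ2=-0.27793312, x=cosφ1·sinφ2-sinφ1·cosφ2·cosΔλ=0.37961477; θ=atan2(y, x)=-36.2095° <0 so +360° → 323.7905° ≈ 323.8°
Leg 5: φ1=1.1925939, φ2=-0.0654533, Δφ=-1.2580473, Δλ=-0.7956467 rad; a=sin²(Δφ/2)+cosφ1·cosφ2·sin²(Δλ/2)=0.4014638493; c=2·atan2(√a, √(1-a))=1.372425570; dist=6371·c=8743.723 ≈ 8743.7 km; running total=50798.0 km
Leg 5 bearing: y=sinΔλ·cosφ2=-0.71278679, x=cosφ1·sinφ2-sinφ1·cosφ2·cosΔλ=-0.67312518; θ=atan2(y, x)=-133.3608° <0 so +360° → 226.6392° ≈ 226.6°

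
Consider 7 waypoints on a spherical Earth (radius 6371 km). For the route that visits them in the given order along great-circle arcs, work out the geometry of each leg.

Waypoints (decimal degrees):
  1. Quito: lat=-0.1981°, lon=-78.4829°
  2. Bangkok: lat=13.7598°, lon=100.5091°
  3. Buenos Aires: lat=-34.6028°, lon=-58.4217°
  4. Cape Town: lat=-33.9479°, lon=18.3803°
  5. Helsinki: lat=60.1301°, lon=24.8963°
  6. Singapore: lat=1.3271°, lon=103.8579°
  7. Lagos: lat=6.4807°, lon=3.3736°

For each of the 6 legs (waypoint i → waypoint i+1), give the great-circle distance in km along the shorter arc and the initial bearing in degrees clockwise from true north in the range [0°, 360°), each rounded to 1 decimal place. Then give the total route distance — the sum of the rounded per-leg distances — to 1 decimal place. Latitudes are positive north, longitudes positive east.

Leg 1: dist=18503.0 km, bearing=4.2°
Leg 2: dist=16876.8 km, bearing=218.7°
Leg 3: dist=6868.4 km, bearing=113.6°
Leg 4: dist=10478.0 km, bearing=3.2°
Leg 5: dist=9270.6 km, bearing=98.9°
Leg 6: dist=11148.6 km, bearing=276.8°
Total: 73145.4 km

Leg 1: φ1=-0.0034575, φ2=0.2401538, Δφ=0.2436113, Δλ=3.1239997 rad; a=sin²(Δφ/2)+cosφ1·cosφ2·sin²(Δλ/2)=0.9859838287; c=2·atan2(√a, √(1-a))=2.904256187; dist=6371·c=18503.016 ≈ 18503.0 km; running total=18503.0 km
Leg 1 bearing: y=sinΔλ·cosφ2=0.01708715, x=cosφ1·sinφ2-sinφ1·cosφ2·cosΔλ=0.23449286; θ=atan2(y, x)=4.1677° ≈ 4.2°
Leg 2: φ1=0.2401538, φ2=-0.6039328, Δφ=-0.8440866, Δλ=-2.7738657 rad; a=sin²(Δφ/2)+cosφ1·cosφ2·sin²(Δλ/2)=0.9405553851; c=2·atan2(√a, √(1-a))=2.649002211; dist=6371·c=16876.793 ≈ 16876.8 km; running total=35379.8 km
Leg 2 bearing: y=sinΔλ·cosφ2=-0.29590363, x=cosφ1·sinφ2-sinφ1·cosφ2·cosΔλ=-0.36889681; θ=atan2(y, x)=-141.2658° <0 so +360° → 218.7342° ≈ 218.7°
Leg 3: φ1=-0.6039328, φ2=-0.5925026, Δφ=0.0114302, Δλ=1.3404478 rad; a=sin²(Δφ/2)+cosφ1·cosφ2·sin²(Δλ/2)=0.2634876789; c=2·atan2(√a, √(1-a))=1.078075700; dist=6371·c=6868.420 ≈ 6868.4 km; running total=42248.2 km
Leg 3 bearing: y=sinΔλ·cosφ2=0.80763482, x=cosφ1·sinφ2-sinφ1·cosφ2·cosΔλ=-0.35209898; θ=atan2(y, x)=113.5554° ≈ 113.6°
Leg 4: φ1=-0.5925026, φ2=1.0494682, Δφ=1.6419709, Δλ=0.1137257 rad; a=sin²(Δφ/2)+cosφ1·cosφ2·sin²(Δλ/2)=0.5368916263; c=2·atan2(√a, √(1-a))=1.644646689; dist=6371·c=10478.044 ≈ 10478.0 km; running total=52726.2 km
Leg 4 bearing: y=sinΔλ·cosφ2=0.05651703, x=cosφ1·sinφ2-sinφ1·cosφ2·cosΔλ=0.99567156; θ=atan2(y, x)=3.2488° ≈ 3.2°
Leg 5: φ1=1.0494682, φ2=0.0231623, Δφ=-1.0263060, Δλ=1.3781399 rad; a=sin²(Δφ/2)+cosφ1·cosφ2·sin²(Δλ/2)=0.4422926774; c=2·atan2(√a, √(1-a))=1.455123903; dist=6371·c=9270.594 ≈ 9270.6 km; running total=61996.8 km
Leg 5 bearing: y=sinΔλ·cosφ2=0.98123581, x=cosφ1·sinφ2-sinφ1·cosφ2·cosΔλ=-0.15445305; θ=atan2(y, x)=98.9453° ≈ 98.9°
Leg 6: φ1=0.0231623, φ2=0.1131096, Δφ=0.0899473, Δλ=-1.7537819 rad; a=sin²(Δφ/2)+cosφ1·cosφ2·sin²(Δλ/2)=0.5890703802; c=2·atan2(√a, √(1-a))=1.749892992; dist=6371·c=11148.568 ≈ 11148.6 km; running total=73145.4 km
Leg 6 bearing: y=sinΔλ·cosφ2=-0.97702142, x=cosφ1·sinφ2-sinφ1·cosφ2·cosΔλ=0.11702569; θ=atan2(y, x)=-83.1698° <0 so +360° → 276.8302° ≈ 276.8°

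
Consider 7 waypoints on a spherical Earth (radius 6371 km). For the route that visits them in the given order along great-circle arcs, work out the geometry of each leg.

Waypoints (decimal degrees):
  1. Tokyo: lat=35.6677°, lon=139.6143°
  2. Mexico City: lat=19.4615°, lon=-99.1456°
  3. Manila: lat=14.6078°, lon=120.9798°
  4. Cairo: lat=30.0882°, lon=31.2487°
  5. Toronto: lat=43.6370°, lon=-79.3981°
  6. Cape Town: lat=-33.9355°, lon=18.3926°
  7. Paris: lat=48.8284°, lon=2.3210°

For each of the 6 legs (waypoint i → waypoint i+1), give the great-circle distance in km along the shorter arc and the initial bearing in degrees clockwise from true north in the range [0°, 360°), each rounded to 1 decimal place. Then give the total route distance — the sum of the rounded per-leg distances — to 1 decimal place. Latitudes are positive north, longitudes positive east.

Leg 1: φ1=0.6225188, φ2=0.3396673, Δφ=-0.2828515, Δλ=-4.1671464 rad; a=sin²(Δφ/2)+cosφ1·cosφ2·sin²(Δλ/2)=0.6014985346; c=2·atan2(√a, √(1-a))=1.775214079; dist=6371·c=11309.889 ≈ 11309.9 km; running total=11309.9 km
Leg 1 bearing: y=sinΔλ·cosφ2=0.80615148, x=cosφ1·sinφ2-sinφ1·cosφ2·cosΔλ=0.55579851; θ=atan2(y, x)=55.4158° ≈ 55.4°
Leg 2: φ1=0.3396673, φ2=0.2549542, Δφ=-0.0847130, Δλ=3.8419130 rad; a=sin²(Δφ/2)+cosφ1·cosφ2·sin²(Δλ/2)=0.8068086430; c=2·atan2(√a, √(1-a))=2.231429950; dist=6371·c=14216.440 ≈ 14216.4 km; running total=25526.3 km
Leg 2 bearing: y=sinΔλ·cosφ2=-0.62363031, x=cosφ1·sinφ2-sinφ1·cosφ2·cosΔλ=0.48431298; θ=atan2(y, x)=-52.1670° <0 so +360° → 307.8330° ≈ 307.8°
Leg 3: φ1=0.2549542, φ2=0.5251382, Δφ=0.2701839, Δλ=-1.5661031 rad; a=sin²(Δφ/2)+cosφ1·cosφ2·sin²(Δλ/2)=0.4348169287; c=2·atan2(√a, √(1-a))=1.440058062; dist=6371·c=9174.610 ≈ 9174.6 km; running total=34700.9 km
Leg 3 bearing: y=sinΔλ·cosφ2=-0.86524516, x=cosφ1·sinφ2-sinφ1·cosφ2·cosΔλ=0.48410276; θ=atan2(y, x)=-60.7731° <0 so +360° → 299.2269° ≈ 299.2°
Leg 4: φ1=0.5251382, φ2=0.7616093, Δφ=0.2364712, Δλ=-1.9311510 rad; a=sin²(Δφ/2)+cosφ1·cosφ2·sin²(Δλ/2)=0.4374207719; c=2·atan2(√a, √(1-a))=1.445308785; dist=6371·c=9208.062 ≈ 9208.1 km; running total=43909.0 km
Leg 4 bearing: y=sinΔλ·cosφ2=-0.67724276, x=cosφ1·sinφ2-sinφ1·cosφ2·cosΔλ=0.72503628; θ=atan2(y, x)=-43.0480° <0 so +360° → 316.9520° ≈ 317.0°
Leg 5: φ1=0.7616093, φ2=-0.5922862, Δφ=-1.3538955, Δλ=1.7067697 rad; a=sin²(Δφ/2)+cosφ1·cosφ2·sin²(Δλ/2)=0.7333207795; c=2·atan2(√a, √(1-a))=2.056286061; dist=6371·c=13100.598 ≈ 13100.6 km; running total=57009.6 km
Leg 5 bearing: y=sinΔλ·cosφ2=0.82200861, x=cosφ1·sinφ2-sinφ1·cosφ2·cosΔλ=-0.32641615; θ=atan2(y, x)=111.6578° ≈ 111.7°
Leg 6: φ1=-0.5922862, φ2=0.8522163, Δφ=1.4445026, Δλ=-0.2805023 rad; a=sin²(Δφ/2)+cosφ1·cosφ2·sin²(Δλ/2)=0.4476942236; c=2·atan2(√a, √(1-a))=1.465993024; dist=6371·c=9339.842 ≈ 9339.8 km; running total=66349.4 km
Leg 6 bearing: y=sinΔλ·cosφ2=-0.18224726, x=cosφ1·sinφ2-sinφ1·cosφ2·cosΔλ=0.97767191; θ=atan2(y, x)=-10.5593° <0 so +360° → 349.4407° ≈ 349.4°

Leg 1: dist=11309.9 km, bearing=55.4°
Leg 2: dist=14216.4 km, bearing=307.8°
Leg 3: dist=9174.6 km, bearing=299.2°
Leg 4: dist=9208.1 km, bearing=317.0°
Leg 5: dist=13100.6 km, bearing=111.7°
Leg 6: dist=9339.8 km, bearing=349.4°
Total: 66349.4 km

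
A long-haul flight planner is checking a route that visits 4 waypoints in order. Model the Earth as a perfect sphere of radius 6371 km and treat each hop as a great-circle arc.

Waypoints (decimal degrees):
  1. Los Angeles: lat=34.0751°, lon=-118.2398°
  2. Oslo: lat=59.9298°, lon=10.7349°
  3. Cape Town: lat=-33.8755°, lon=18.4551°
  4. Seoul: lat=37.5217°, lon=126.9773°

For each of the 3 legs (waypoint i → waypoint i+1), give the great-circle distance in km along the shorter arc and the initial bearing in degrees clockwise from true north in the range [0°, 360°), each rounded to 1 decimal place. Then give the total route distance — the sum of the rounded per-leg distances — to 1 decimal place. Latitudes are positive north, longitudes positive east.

Leg 1: φ1=0.5947227, φ2=1.0459723, Δφ=0.4512496, Δλ=2.2510332 rad; a=sin²(Δφ/2)+cosφ1·cosφ2·sin²(Δλ/2)=0.3880862051; c=2·atan2(√a, √(1-a))=1.345056387; dist=6371·c=8569.354 ≈ 8569.4 km; running total=8569.4 km
Leg 1 bearing: y=sinΔλ·cosφ2=0.38953650, x=cosφ1·sinφ2-sinφ1·cosφ2·cosΔλ=0.89339942; θ=atan2(y, x)=23.5580° ≈ 23.6°
Leg 2: φ1=1.0459723, φ2=-0.5912390, Δφ=-1.6372113, Δλ=0.1347429 rad; a=sin²(Δφ/2)+cosφ1·cosφ2·sin²(Δλ/2)=0.5350684595; c=2·atan2(√a, √(1-a))=1.640990876; dist=6371·c=10454.753 ≈ 10454.8 km; running total=19024.2 km
Leg 2 bearing: y=sinΔλ·cosφ2=0.11153219, x=cosφ1·sinφ2-sinφ1·cosφ2·cosΔλ=-0.99128270; θ=atan2(y, x)=173.5805° ≈ 173.6°
Leg 3: φ1=-0.5912390, φ2=0.6548772, Δφ=1.2461162, Δλ=1.8940697 rad; a=sin²(Δφ/2)+cosφ1·cosφ2·sin²(Δλ/2)=0.7743345897; c=2·atan2(√a, √(1-a))=2.151567916; dist=6371·c=13707.639 ≈ 13707.6 km; running total=32731.8 km
Leg 3 bearing: y=sinΔλ·cosφ2=0.75203947, x=cosφ1·sinφ2-sinφ1·cosφ2·cosΔλ=0.36523795; θ=atan2(y, x)=64.0959° ≈ 64.1°

Leg 1: dist=8569.4 km, bearing=23.6°
Leg 2: dist=10454.8 km, bearing=173.6°
Leg 3: dist=13707.6 km, bearing=64.1°
Total: 32731.8 km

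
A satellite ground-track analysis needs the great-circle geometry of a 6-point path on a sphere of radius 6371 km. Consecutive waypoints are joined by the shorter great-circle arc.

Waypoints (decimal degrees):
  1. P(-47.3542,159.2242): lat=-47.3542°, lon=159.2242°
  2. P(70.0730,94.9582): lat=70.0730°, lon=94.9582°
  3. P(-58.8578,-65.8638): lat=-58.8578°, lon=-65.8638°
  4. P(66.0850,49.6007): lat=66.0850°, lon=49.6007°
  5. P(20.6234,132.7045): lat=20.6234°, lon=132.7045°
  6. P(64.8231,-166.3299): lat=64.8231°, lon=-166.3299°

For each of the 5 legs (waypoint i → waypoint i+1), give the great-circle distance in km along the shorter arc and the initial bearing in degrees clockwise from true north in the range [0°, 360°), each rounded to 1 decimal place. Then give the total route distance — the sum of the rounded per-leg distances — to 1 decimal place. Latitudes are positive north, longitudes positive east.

Leg 1: φ1=-0.8264867, φ2=1.2230046, Δφ=2.0494913, Δλ=-1.1216533 rad; a=sin²(Δφ/2)+cosφ1·cosφ2·sin²(Δλ/2)=0.7956315531; c=2·atan2(√a, √(1-a))=2.203420469; dist=6371·c=14037.992 ≈ 14038.0 km; running total=14038.0 km
Leg 1 bearing: y=sinΔλ·cosφ2=-0.30701966, x=cosφ1·sinφ2-sinφ1·cosφ2·cosΔλ=0.74575255; θ=atan2(y, x)=-22.3765° <0 so +360° → 337.6235° ≈ 337.6°
Leg 2: φ1=1.2230046, φ2=-1.0272624, Δφ=-2.2502670, Δλ=-2.8068734 rad; a=sin²(Δφ/2)+cosφ1·cosφ2·sin²(Δλ/2)=0.9855607767; c=2·atan2(√a, √(1-a))=2.900683870; dist=6371·c=18480.257 ≈ 18480.3 km; running total=32518.3 km
Leg 2 bearing: y=sinΔλ·cosφ2=-0.16989040, x=cosφ1·sinφ2-sinφ1·cosφ2·cosΔλ=0.16751173; θ=atan2(y, x)=-45.4039° <0 so +360° → 314.5961° ≈ 314.6°
Leg 3: φ1=-1.0272624, φ2=1.1534008, Δφ=2.1806632, Δλ=2.0152357 rad; a=sin²(Δφ/2)+cosφ1·cosφ2·sin²(Δλ/2)=0.9362727075; c=2·atan2(√a, √(1-a))=2.631184974; dist=6371·c=16763.279 ≈ 16763.3 km; running total=49281.6 km
Leg 3 bearing: y=sinΔλ·cosφ2=0.36599892, x=cosφ1·sinφ2-sinφ1·cosφ2·cosΔλ=0.32358815; θ=atan2(y, x)=48.5194° ≈ 48.5°
Leg 4: φ1=1.1534008, φ2=0.3599462, Δφ=-0.7934546, Δλ=1.4504349 rad; a=sin²(Δφ/2)+cosφ1·cosφ2·sin²(Δλ/2)=0.3162300206; c=2·atan2(√a, √(1-a))=1.194433877; dist=6371·c=7609.738 ≈ 7609.7 km; running total=56891.3 km
Leg 4 bearing: y=sinΔλ·cosφ2=0.92914470, x=cosφ1·sinφ2-sinφ1·cosφ2·cosΔλ=0.04005627; θ=atan2(y, x)=87.5315° ≈ 87.5°
Leg 5: φ1=0.3599462, φ2=1.1313765, Δφ=0.7714303, Δλ=-5.2191349 rad; a=sin²(Δφ/2)+cosφ1·cosφ2·sin²(Δλ/2)=0.2440004152; c=2·atan2(√a, √(1-a))=1.033285786; dist=6371·c=6583.064 ≈ 6583.1 km; running total=63474.4 km
Leg 5 bearing: y=sinΔλ·cosφ2=0.37195197, x=cosφ1·sinφ2-sinφ1·cosφ2·cosΔλ=0.77427939; θ=atan2(y, x)=25.6589° ≈ 25.7°

Leg 1: dist=14038.0 km, bearing=337.6°
Leg 2: dist=18480.3 km, bearing=314.6°
Leg 3: dist=16763.3 km, bearing=48.5°
Leg 4: dist=7609.7 km, bearing=87.5°
Leg 5: dist=6583.1 km, bearing=25.7°
Total: 63474.4 km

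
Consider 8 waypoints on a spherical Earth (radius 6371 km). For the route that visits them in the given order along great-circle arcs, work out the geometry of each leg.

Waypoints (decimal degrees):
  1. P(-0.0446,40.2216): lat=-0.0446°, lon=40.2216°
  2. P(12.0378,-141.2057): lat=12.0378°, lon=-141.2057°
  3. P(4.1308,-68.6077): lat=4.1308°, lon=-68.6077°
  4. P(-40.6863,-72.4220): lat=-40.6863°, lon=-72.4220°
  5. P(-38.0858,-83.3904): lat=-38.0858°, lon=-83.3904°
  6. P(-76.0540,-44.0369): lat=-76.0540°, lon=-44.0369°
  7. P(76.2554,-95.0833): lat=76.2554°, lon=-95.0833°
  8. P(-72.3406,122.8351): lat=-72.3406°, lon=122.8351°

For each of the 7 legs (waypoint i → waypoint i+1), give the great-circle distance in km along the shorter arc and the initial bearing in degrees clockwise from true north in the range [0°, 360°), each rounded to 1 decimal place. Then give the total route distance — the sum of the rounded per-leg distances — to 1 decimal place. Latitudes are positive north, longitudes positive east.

Leg 1: φ1=-0.0007784, φ2=0.2100992, Δφ=0.2108777, Δλ=-3.1665037 rad; a=sin²(Δφ/2)+cosφ1·cosφ2·sin²(Δλ/2)=0.9889344135; c=2·atan2(√a, √(1-a))=2.930816518; dist=6371·c=18672.232 ≈ 18672.2 km; running total=18672.2 km
Leg 1 bearing: y=sinΔλ·cosφ2=0.02436078, x=cosφ1·sinφ2-sinφ1·cosφ2·cosΔλ=0.20779584; θ=atan2(y, x)=6.6865° ≈ 6.7°
Leg 2: φ1=0.2100992, φ2=0.0720961, Δφ=-0.1380032, Δλ=1.2670741 rad; a=sin²(Δφ/2)+cosφ1·cosφ2·sin²(Δλ/2)=0.3466196039; c=2·atan2(√a, √(1-a))=1.259008461; dist=6371·c=8021.143 ≈ 8021.1 km; running total=26693.3 km
Leg 2 bearing: y=sinΔλ·cosφ2=0.95175100, x=cosφ1·sinφ2-sinφ1·cosφ2·cosΔλ=0.00823766; θ=atan2(y, x)=89.5041° ≈ 89.5°
Leg 3: φ1=0.0720961, φ2=-0.7101099, Δφ=-0.7822060, Δλ=-0.0665721 rad; a=sin²(Δφ/2)+cosφ1·cosφ2·sin²(Δλ/2)=0.1461574610; c=2·atan2(√a, √(1-a))=0.784579993; dist=6371·c=4998.559 ≈ 4998.6 km; running total=31691.9 km
Leg 3 bearing: y=sinΔλ·cosφ2=-0.05044369, x=cosφ1·sinφ2-sinφ1·cosφ2·cosΔλ=-0.70472496; θ=atan2(y, x)=-175.9058° <0 so +360° → 184.0942° ≈ 184.1°
Leg 4: φ1=-0.7101099, φ2=-0.6647226, Δφ=0.0453873, Δλ=-0.1914347 rad; a=sin²(Δφ/2)+cosφ1·cosφ2·sin²(Δλ/2)=0.0059663790; c=2·atan2(√a, √(1-a))=0.154638712; dist=6371·c=985.203 ≈ 985.2 km; running total=32677.1 km
Leg 4 bearing: y=sinΔλ·cosφ2=-0.14975731, x=cosφ1·sinφ2-sinφ1·cosφ2·cosΔλ=0.03599824; θ=atan2(y, x)=-76.4838° <0 so +360° → 283.5162° ≈ 283.5°
Leg 5: φ1=-0.6647226, φ2=-1.3273927, Δφ=-0.6626701, Δλ=0.6868481 rad; a=sin²(Δφ/2)+cosφ1·cosφ2·sin²(Δλ/2)=0.1273305305; c=2·atan2(√a, √(1-a))=0.729753236; dist=6371·c=4649.258 ≈ 4649.3 km; running total=37326.4 km
Leg 5 bearing: y=sinΔλ·cosφ2=0.15282350, x=cosφ1·sinφ2-sinφ1·cosφ2·cosΔλ=-0.64893362; θ=atan2(y, x)=166.7483° ≈ 166.7°
Leg 6: φ1=-1.3273927, φ2=1.3309078, Δφ=2.6583005, Δλ=-0.8909278 rad; a=sin²(Δφ/2)+cosφ1·cosφ2·sin²(Δλ/2)=0.9533658860; c=2·atan2(√a, √(1-a))=2.706264656; dist=6371·c=17241.612 ≈ 17241.6 km; running total=54568.0 km
Leg 6 bearing: y=sinΔλ·cosφ2=-0.18476651, x=cosφ1·sinφ2-sinφ1·cosφ2·cosΔλ=0.37907628; θ=atan2(y, x)=-25.9852° <0 so +360° → 334.0148° ≈ 334.0°
Leg 7: φ1=1.3309078, φ2=-1.2625817, Δφ=-2.5934895, Δλ=3.8033936 rad; a=sin²(Δφ/2)+cosφ1·cosφ2·sin²(Δλ/2)=0.9912252264; c=2·atan2(√a, √(1-a))=2.953970054; dist=6371·c=18819.743 ≈ 18819.7 km; running total=73387.7 km
Leg 7 bearing: y=sinΔλ·cosφ2=-0.18642515, x=cosφ1·sinφ2-sinφ1·cosφ2·cosΔλ=0.00606403; θ=atan2(y, x)=-88.1369° <0 so +360° → 271.8631° ≈ 271.9°

Leg 1: dist=18672.2 km, bearing=6.7°
Leg 2: dist=8021.1 km, bearing=89.5°
Leg 3: dist=4998.6 km, bearing=184.1°
Leg 4: dist=985.2 km, bearing=283.5°
Leg 5: dist=4649.3 km, bearing=166.7°
Leg 6: dist=17241.6 km, bearing=334.0°
Leg 7: dist=18819.7 km, bearing=271.9°
Total: 73387.7 km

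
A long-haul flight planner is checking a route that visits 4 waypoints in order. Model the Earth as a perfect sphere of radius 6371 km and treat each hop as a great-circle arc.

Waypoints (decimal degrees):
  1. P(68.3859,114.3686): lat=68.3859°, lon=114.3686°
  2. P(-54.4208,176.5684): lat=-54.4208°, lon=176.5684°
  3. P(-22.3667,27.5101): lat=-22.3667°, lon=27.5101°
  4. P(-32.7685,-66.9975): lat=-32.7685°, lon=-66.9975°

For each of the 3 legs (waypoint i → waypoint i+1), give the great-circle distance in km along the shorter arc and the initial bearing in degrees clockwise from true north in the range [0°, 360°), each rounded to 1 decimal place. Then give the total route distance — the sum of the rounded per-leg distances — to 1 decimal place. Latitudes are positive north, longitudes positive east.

Leg 1: φ1=1.1935591, φ2=-0.9498221, Δφ=-2.1433813, Δλ=1.0855913 rad; a=sin²(Δφ/2)+cosφ1·cosφ2·sin²(Δλ/2)=0.8280844472; c=2·atan2(√a, √(1-a))=2.286526903; dist=6371·c=14567.463 ≈ 14567.5 km; running total=14567.5 km
Leg 1 bearing: y=sinΔλ·cosφ2=0.51467281, x=cosφ1·sinφ2-sinφ1·cosφ2·cosΔλ=-0.55186436; θ=atan2(y, x)=136.9972° ≈ 137.0°
Leg 2: φ1=-0.9498221, φ2=-0.3903726, Δφ=0.5594496, Δλ=-2.6015581 rad; a=sin²(Δφ/2)+cosφ1·cosφ2·sin²(Δλ/2)=0.5759965557; c=2·atan2(√a, √(1-a))=1.723380829; dist=6371·c=10979.659 ≈ 10979.7 km; running total=25547.2 km
Leg 2 bearing: y=sinΔλ·cosφ2=-0.47548358, x=cosφ1·sinφ2-sinφ1·cosφ2·cosΔλ=-0.86649493; θ=atan2(y, x)=-151.2445° <0 so +360° → 208.7555° ≈ 208.8°
Leg 3: φ1=-0.3903726, φ2=-0.5719182, Δφ=-0.1815457, Δλ=-1.6494688 rad; a=sin²(Δφ/2)+cosφ1·cosφ2·sin²(Δλ/2)=0.4275754861; c=2·atan2(√a, √(1-a))=1.425435937; dist=6371·c=9081.452 ≈ 9081.5 km; running total=34628.7 km
Leg 3 bearing: y=sinΔλ·cosφ2=-0.83826343, x=cosφ1·sinφ2-sinφ1·cosφ2·cosΔλ=-0.52567402; θ=atan2(y, x)=-122.0918° <0 so +360° → 237.9082° ≈ 237.9°

Leg 1: dist=14567.5 km, bearing=137.0°
Leg 2: dist=10979.7 km, bearing=208.8°
Leg 3: dist=9081.5 km, bearing=237.9°
Total: 34628.7 km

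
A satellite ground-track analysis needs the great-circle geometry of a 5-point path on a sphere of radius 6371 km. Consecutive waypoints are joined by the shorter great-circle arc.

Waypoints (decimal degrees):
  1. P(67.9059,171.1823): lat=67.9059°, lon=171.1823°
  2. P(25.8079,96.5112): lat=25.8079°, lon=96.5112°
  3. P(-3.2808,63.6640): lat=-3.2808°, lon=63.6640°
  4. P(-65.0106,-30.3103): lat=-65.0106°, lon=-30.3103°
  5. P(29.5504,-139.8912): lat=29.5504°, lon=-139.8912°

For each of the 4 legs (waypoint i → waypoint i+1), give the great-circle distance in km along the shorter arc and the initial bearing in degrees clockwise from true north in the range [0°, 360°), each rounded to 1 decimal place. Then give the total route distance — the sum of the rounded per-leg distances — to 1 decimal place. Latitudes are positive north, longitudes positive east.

Leg 1: dist=6723.8 km, bearing=266.3°
Leg 2: dist=4792.4 km, bearing=232.4°
Leg 3: dist=9863.3 km, bearing=204.9°
Leg 4: dist=13873.0 km, bearing=266.1°
Total: 35252.5 km

Leg 1: φ1=1.1851815, φ2=0.4504328, Δφ=-0.7347487, Δλ=-1.3032566 rad; a=sin²(Δφ/2)+cosφ1·cosφ2·sin²(Δλ/2)=0.2535491975; c=2·atan2(√a, √(1-a))=1.055374860; dist=6371·c=6723.793 ≈ 6723.8 km; running total=6723.8 km
Leg 1 bearing: y=sinΔλ·cosφ2=-0.86823133, x=cosφ1·sinφ2-sinφ1·cosφ2·cosΔλ=-0.05676595; θ=atan2(y, x)=-93.7407° <0 so +360° → 266.2593° ≈ 266.3°
Leg 2: φ1=0.4504328, φ2=-0.0572608, Δφ=-0.5076936, Δλ=-0.5732918 rad; a=sin²(Δφ/2)+cosφ1·cosφ2·sin²(Δλ/2)=0.1349146462; c=2·atan2(√a, √(1-a))=0.752224568; dist=6371·c=4792.423 ≈ 4792.4 km; running total=11516.2 km
Leg 2 bearing: y=sinΔλ·cosφ2=-0.54151151, x=cosφ1·sinφ2-sinφ1·cosφ2·cosΔλ=-0.41667255; θ=atan2(y, x)=-127.5769° <0 so +360° → 232.4231° ≈ 232.4°
Leg 3: φ1=-0.0572608, φ2=-1.1346490, Δφ=-1.0773883, Δλ=-1.6401609 rad; a=sin²(Δφ/2)+cosφ1·cosφ2·sin²(Δλ/2)=0.4886798251; c=2·atan2(√a, √(1-a))=1.548154042; dist=6371·c=9863.289 ≈ 9863.3 km; running total=21379.5 km
Leg 3 bearing: y=sinΔλ·cosφ2=-0.42143469, x=cosφ1·sinφ2-sinφ1·cosφ2·cosΔλ=-0.90657610; θ=atan2(y, x)=-155.0680° <0 so +360° → 204.9320° ≈ 204.9°
Leg 4: φ1=-1.1346490, φ2=0.5157518, Δφ=1.6504008, Δλ=-1.9125475 rad; a=sin²(Δφ/2)+cosφ1·cosφ2·sin²(Δλ/2)=0.7850911538; c=2·atan2(√a, √(1-a))=2.177524080; dist=6371·c=13873.006 ≈ 13873.0 km; running total=35252.5 km
Leg 4 bearing: y=sinΔλ·cosφ2=-0.81961393, x=cosφ1·sinφ2-sinφ1·cosφ2·cosΔλ=-0.05590302; θ=atan2(y, x)=-93.9019° <0 so +360° → 266.0981° ≈ 266.1°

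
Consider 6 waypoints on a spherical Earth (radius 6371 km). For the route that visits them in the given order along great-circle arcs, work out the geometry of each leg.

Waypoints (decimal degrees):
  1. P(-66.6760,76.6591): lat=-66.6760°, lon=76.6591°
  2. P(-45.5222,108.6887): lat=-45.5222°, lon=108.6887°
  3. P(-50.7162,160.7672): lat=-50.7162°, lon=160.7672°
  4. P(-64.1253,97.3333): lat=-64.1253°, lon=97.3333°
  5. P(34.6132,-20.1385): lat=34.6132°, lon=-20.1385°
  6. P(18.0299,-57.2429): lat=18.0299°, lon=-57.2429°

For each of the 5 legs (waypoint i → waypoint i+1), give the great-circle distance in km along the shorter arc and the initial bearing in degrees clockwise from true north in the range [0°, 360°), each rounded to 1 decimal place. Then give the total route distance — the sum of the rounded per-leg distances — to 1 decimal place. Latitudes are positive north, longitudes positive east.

Leg 1: dist=3010.9 km, bearing=54.7°
Leg 2: dist=3827.3 km, bearing=117.9°
Leg 3: dist=3882.4 km, bearing=223.0°
Leg 4: dist=14743.6 km, bearing=262.7°
Leg 5: dist=4100.2 km, bearing=252.9°
Total: 29564.4 km

Leg 1: φ1=-1.1637157, φ2=-0.7945123, Δφ=0.3692035, Δλ=0.5590220 rad; a=sin²(Δφ/2)+cosφ1·cosφ2·sin²(Δλ/2)=0.0548062995; c=2·atan2(√a, √(1-a))=0.472600814; dist=6371·c=3010.940 ≈ 3010.9 km; running total=3010.9 km
Leg 1 bearing: y=sinΔλ·cosφ2=0.37158576, x=cosφ1·sinφ2-sinφ1·cosφ2·cosΔλ=0.26293403; θ=atan2(y, x)=54.7168° ≈ 54.7°
Leg 2: φ1=-0.7945123, φ2=-0.8851647, Δφ=-0.0906524, Δλ=0.9089413 rad; a=sin²(Δφ/2)+cosφ1·cosφ2·sin²(Δλ/2)=0.0875416586; c=2·atan2(√a, √(1-a))=0.600741541; dist=6371·c=3827.324 ≈ 3827.3 km; running total=6838.2 km
Leg 2 bearing: y=sinΔλ·cosφ2=0.49947211, x=cosφ1·sinφ2-sinφ1·cosφ2·cosΔλ=-0.26465086; θ=atan2(y, x)=117.9174° ≈ 117.9°
Leg 3: φ1=-0.8851647, φ2=-1.1191976, Δφ=-0.2340329, Δλ=-1.1071304 rad; a=sin²(Δφ/2)+cosφ1·cosφ2·sin²(Δλ/2)=0.0899997373; c=2·atan2(√a, √(1-a))=0.609384390; dist=6371·c=3882.388 ≈ 3882.4 km; running total=10720.6 km
Leg 3 bearing: y=sinΔλ·cosφ2=-0.39032850, x=cosφ1·sinφ2-sinφ1·cosφ2·cosΔλ=-0.41862011; θ=atan2(y, x)=-137.0030° <0 so +360° → 222.9970° ≈ 223.0°
Leg 4: φ1=-1.1191976, φ2=0.6041143, Δφ=1.7233119, Δλ=-2.0502697 rad; a=sin²(Δφ/2)+cosφ1·cosφ2·sin²(Δλ/2)=0.8383873492; c=2·atan2(√a, √(1-a))=2.314169018; dist=6371·c=14743.571 ≈ 14743.6 km; running total=25464.2 km
Leg 4 bearing: y=sinΔλ·cosφ2=-0.73020177, x=cosφ1·sinφ2-sinφ1·cosφ2·cosΔλ=-0.09370905; θ=atan2(y, x)=-97.3130° <0 so +360° → 262.6870° ≈ 262.7°
Leg 5: φ1=0.6041143, φ2=0.3146811, Δφ=-0.2894332, Δλ=-0.6475939 rad; a=sin²(Δφ/2)+cosφ1·cosφ2·sin²(Δλ/2)=0.1000198184; c=2·atan2(√a, √(1-a))=0.643567167; dist=6371·c=4100.166 ≈ 4100.2 km; running total=29564.4 km
Leg 5 bearing: y=sinΔλ·cosφ2=-0.57364578, x=cosφ1·sinφ2-sinφ1·cosφ2·cosΔλ=-0.17605096; θ=atan2(y, x)=-107.0612° <0 so +360° → 252.9388° ≈ 252.9°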